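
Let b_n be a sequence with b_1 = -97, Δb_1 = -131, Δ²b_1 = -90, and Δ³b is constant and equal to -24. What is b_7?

-2713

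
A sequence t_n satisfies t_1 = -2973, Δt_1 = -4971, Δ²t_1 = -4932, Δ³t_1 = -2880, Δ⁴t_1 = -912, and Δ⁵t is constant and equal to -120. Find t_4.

-35562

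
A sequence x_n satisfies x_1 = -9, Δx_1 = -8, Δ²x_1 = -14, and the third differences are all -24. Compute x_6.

Build the table forward from the leading diagonal:
D3: -24  -24  -24  -24  -24  -24
D2: -14  -38  -62  -86  -110  -134
D1: -8  -22  -60  -122  -208  -318
x: -9  -17  -39  -99  -221  -429

-429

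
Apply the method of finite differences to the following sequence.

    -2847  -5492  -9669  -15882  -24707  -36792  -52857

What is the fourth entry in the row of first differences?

-8825

Δ: -2645, -4177, -6213, -8825, -12085, -16065
Δ²: -1532, -2036, -2612, -3260, -3980
Δ³: -504, -576, -648, -720
Δ⁴: -72, -72, -72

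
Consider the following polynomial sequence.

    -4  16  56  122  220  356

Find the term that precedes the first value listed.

-10

First differences: 20, 40, 66, 98, 136
Second differences: 20, 26, 32, 38
Third differences: 6, 6, 6
The third differences are constant at 6.
Work back: 20 − 6 = 14;  20 − 14 = 6;  -4 − 6 = -10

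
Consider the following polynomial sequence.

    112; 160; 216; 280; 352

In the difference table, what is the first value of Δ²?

8

Δ: 48, 56, 64, 72
Δ²: 8, 8, 8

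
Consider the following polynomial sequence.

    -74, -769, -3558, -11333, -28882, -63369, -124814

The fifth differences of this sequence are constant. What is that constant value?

Δ: -695, -2789, -7775, -17549, -34487, -61445
Δ²: -2094, -4986, -9774, -16938, -26958
Δ³: -2892, -4788, -7164, -10020
Δ⁴: -1896, -2376, -2856
Δ⁵: -480, -480

-480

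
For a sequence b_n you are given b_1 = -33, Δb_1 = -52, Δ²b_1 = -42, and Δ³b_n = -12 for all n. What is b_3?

Build the table forward from the leading diagonal:
Δ³: -12  -12  -12
Δ²: -42  -54  -66
Δ: -52  -94  -148
b: -33  -85  -179

-179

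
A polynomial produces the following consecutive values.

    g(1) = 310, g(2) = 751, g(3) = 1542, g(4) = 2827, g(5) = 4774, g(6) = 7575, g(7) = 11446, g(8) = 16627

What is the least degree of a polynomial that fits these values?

441, 791, 1285, 1947, 2801, 3871, 5181
350, 494, 662, 854, 1070, 1310
144, 168, 192, 216, 240
24, 24, 24, 24
The fourth differences are constant, so the polynomial has degree 4.

4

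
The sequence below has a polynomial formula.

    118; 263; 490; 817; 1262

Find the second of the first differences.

D1: 145, 227, 327, 445
D2: 82, 100, 118
D3: 18, 18

227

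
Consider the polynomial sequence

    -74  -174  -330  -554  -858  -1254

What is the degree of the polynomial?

3

-100, -156, -224, -304, -396
-56, -68, -80, -92
-12, -12, -12
The third differences are constant, so the polynomial has degree 3.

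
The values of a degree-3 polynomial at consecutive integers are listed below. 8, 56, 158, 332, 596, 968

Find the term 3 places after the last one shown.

2912

First differences: 48 , 102 , 174 , 264 , 372
Second differences: 54 , 72 , 90 , 108
Third differences: 18 , 18 , 18
Constant third difference = 18, so extend:
108 + 18 = 126;  372 + 126 = 498;  968 + 498 = 1466
126 + 18 = 144;  498 + 144 = 642;  1466 + 642 = 2108
144 + 18 = 162;  642 + 162 = 804;  2108 + 804 = 2912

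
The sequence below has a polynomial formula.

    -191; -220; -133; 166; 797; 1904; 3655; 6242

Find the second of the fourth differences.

First differences: -29, 87, 299, 631, 1107, 1751, 2587
Second differences: 116, 212, 332, 476, 644, 836
Third differences: 96, 120, 144, 168, 192
Fourth differences: 24, 24, 24, 24

24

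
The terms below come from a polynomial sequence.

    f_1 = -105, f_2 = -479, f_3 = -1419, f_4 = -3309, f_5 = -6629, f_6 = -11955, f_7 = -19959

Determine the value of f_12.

-374, -940, -1890, -3320, -5326, -8004
-566, -950, -1430, -2006, -2678
-384, -480, -576, -672
-96, -96, -96
The fourth differences are constant (-96).
-672 − 96 = -768;  -2678 − 768 = -3446;  -8004 − 3446 = -11450;  -19959 − 11450 = -31409
-768 − 96 = -864;  -3446 − 864 = -4310;  -11450 − 4310 = -15760;  -31409 − 15760 = -47169
-864 − 96 = -960;  -4310 − 960 = -5270;  -15760 − 5270 = -21030;  -47169 − 21030 = -68199
-960 − 96 = -1056;  -5270 − 1056 = -6326;  -21030 − 6326 = -27356;  -68199 − 27356 = -95555
-1056 − 96 = -1152;  -6326 − 1152 = -7478;  -27356 − 7478 = -34834;  -95555 − 34834 = -130389

-130389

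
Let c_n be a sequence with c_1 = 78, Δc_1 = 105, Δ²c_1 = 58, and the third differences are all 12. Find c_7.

Build the table forward from the leading diagonal:
D3: 12  12  12  12  12  12  12
D2: 58  70  82  94  106  118  130
D1: 105  163  233  315  409  515  633
c: 78  183  346  579  894  1303  1818

1818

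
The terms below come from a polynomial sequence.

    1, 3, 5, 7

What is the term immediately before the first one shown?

-1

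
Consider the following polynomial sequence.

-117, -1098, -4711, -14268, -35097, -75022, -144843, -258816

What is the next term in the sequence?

First differences: -981, -3613, -9557, -20829, -39925, -69821, -113973
Second differences: -2632, -5944, -11272, -19096, -29896, -44152
Third differences: -3312, -5328, -7824, -10800, -14256
Fourth differences: -2016, -2496, -2976, -3456
Fifth differences: -480, -480, -480
Fifth differences constant at -480.
-3456 − 480 = -3936;  -14256 − 3936 = -18192;  -44152 − 18192 = -62344;  -113973 − 62344 = -176317;  -258816 − 176317 = -435133

-435133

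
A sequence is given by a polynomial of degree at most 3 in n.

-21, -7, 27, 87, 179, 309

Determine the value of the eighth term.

707

14 , 34 , 60 , 92 , 130
20 , 26 , 32 , 38
6 , 6 , 6
Third differences constant at 6.
38 + 6 = 44;  130 + 44 = 174;  309 + 174 = 483
44 + 6 = 50;  174 + 50 = 224;  483 + 224 = 707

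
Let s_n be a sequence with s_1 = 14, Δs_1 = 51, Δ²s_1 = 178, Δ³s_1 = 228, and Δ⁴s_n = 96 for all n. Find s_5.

2294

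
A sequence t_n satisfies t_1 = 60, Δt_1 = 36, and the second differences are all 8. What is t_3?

Build the table forward from the leading diagonal:
D2: 8  8  8
D1: 36  44  52
t: 60  96  140

140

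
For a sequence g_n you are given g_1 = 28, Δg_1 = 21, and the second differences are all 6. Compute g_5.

Build the table forward from the leading diagonal:
D2: 6  6  6  6  6
D1: 21  27  33  39  45
g: 28  49  76  109  148

148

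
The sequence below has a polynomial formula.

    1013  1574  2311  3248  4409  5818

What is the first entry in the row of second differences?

First differences: 561, 737, 937, 1161, 1409
Second differences: 176, 200, 224, 248
Third differences: 24, 24, 24

176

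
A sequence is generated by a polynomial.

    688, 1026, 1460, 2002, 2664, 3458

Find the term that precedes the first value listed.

434

First differences: 338, 434, 542, 662, 794
Second differences: 96, 108, 120, 132
Third differences: 12, 12, 12
The third differences are constant at 12.
Work back: 96 − 12 = 84;  338 − 84 = 254;  688 − 254 = 434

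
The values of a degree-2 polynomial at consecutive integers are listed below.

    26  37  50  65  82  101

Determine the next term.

Δ: 11, 13, 15, 17, 19
Δ²: 2, 2, 2, 2
The second differences are constant (2).
19 + 2 = 21;  101 + 21 = 122

122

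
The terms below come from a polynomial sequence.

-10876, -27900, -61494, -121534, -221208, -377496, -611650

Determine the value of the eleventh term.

-2928366

First differences: -17024  -33594  -60040  -99674  -156288  -234154
Second differences: -16570  -26446  -39634  -56614  -77866
Third differences: -9876  -13188  -16980  -21252
Fourth differences: -3312  -3792  -4272
Fifth differences: -480  -480
Fifth differences constant at -480.
-4272 − 480 = -4752;  -21252 − 4752 = -26004;  -77866 − 26004 = -103870;  -234154 − 103870 = -338024;  -611650 − 338024 = -949674
-4752 − 480 = -5232;  -26004 − 5232 = -31236;  -103870 − 31236 = -135106;  -338024 − 135106 = -473130;  -949674 − 473130 = -1422804
-5232 − 480 = -5712;  -31236 − 5712 = -36948;  -135106 − 36948 = -172054;  -473130 − 172054 = -645184;  -1422804 − 645184 = -2067988
-5712 − 480 = -6192;  -36948 − 6192 = -43140;  -172054 − 43140 = -215194;  -645184 − 215194 = -860378;  -2067988 − 860378 = -2928366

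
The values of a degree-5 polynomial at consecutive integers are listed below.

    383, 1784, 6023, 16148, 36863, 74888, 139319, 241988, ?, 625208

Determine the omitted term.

397823

Using the first 8 terms:
1401, 4239, 10125, 20715, 38025, 64431, 102669
2838, 5886, 10590, 17310, 26406, 38238
3048, 4704, 6720, 9096, 11832
1656, 2016, 2376, 2736
360, 360, 360
Constant fifth difference = 360.
Extend forward: 2736 + 360 = 3096;  11832 + 3096 = 14928;  38238 + 14928 = 53166;  102669 + 53166 = 155835;  241988 + 155835 = 397823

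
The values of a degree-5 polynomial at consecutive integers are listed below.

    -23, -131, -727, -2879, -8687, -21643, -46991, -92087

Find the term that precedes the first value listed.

-7

First differences: -108, -596, -2152, -5808, -12956, -25348, -45096
Second differences: -488, -1556, -3656, -7148, -12392, -19748
Third differences: -1068, -2100, -3492, -5244, -7356
Fourth differences: -1032, -1392, -1752, -2112
Fifth differences: -360, -360, -360
The fifth differences are constant at -360.
Work back: -1032 + 360 = -672;  -1068 + 672 = -396;  -488 + 396 = -92;  -108 + 92 = -16;  -23 + 16 = -7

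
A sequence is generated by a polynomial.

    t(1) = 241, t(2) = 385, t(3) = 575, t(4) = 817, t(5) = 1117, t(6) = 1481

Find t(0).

137

D1: 144  190  242  300  364
D2: 46  52  58  64
D3: 6  6  6
The third differences are constant at 6.
Work back: 46 − 6 = 40;  144 − 40 = 104;  241 − 104 = 137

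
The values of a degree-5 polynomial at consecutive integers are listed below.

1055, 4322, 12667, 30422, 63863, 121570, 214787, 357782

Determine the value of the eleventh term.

First differences: 3267 , 8345 , 17755 , 33441 , 57707 , 93217 , 142995
Second differences: 5078 , 9410 , 15686 , 24266 , 35510 , 49778
Third differences: 4332 , 6276 , 8580 , 11244 , 14268
Fourth differences: 1944 , 2304 , 2664 , 3024
Fifth differences: 360 , 360 , 360
Constant fifth difference = 360, so extend:
3024 + 360 = 3384;  14268 + 3384 = 17652;  49778 + 17652 = 67430;  142995 + 67430 = 210425;  357782 + 210425 = 568207
3384 + 360 = 3744;  17652 + 3744 = 21396;  67430 + 21396 = 88826;  210425 + 88826 = 299251;  568207 + 299251 = 867458
3744 + 360 = 4104;  21396 + 4104 = 25500;  88826 + 25500 = 114326;  299251 + 114326 = 413577;  867458 + 413577 = 1281035

1281035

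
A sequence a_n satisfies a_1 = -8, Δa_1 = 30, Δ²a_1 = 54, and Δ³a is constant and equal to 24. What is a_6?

Build the table forward from the leading diagonal:
D3: 24, 24, 24, 24, 24, 24
D2: 54, 78, 102, 126, 150, 174
D1: 30, 84, 162, 264, 390, 540
a: -8, 22, 106, 268, 532, 922

922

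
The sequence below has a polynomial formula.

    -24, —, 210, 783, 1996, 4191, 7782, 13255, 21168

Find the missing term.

Using the last 7 terms:
First differences: 573  1213  2195  3591  5473  7913
Second differences: 640  982  1396  1882  2440
Third differences: 342  414  486  558
Fourth differences: 72  72  72
Constant fourth difference = 72.
Extend backward: 342 − 72 = 270;  640 − 270 = 370;  573 − 370 = 203;  210 − 203 = 7

7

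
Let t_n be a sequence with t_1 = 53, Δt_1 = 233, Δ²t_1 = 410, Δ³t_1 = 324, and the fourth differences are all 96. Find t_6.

Build the table forward from the leading diagonal:
Fourth differences: 96, 96, 96, 96, 96, 96
Third differences: 324, 420, 516, 612, 708, 804
Second differences: 410, 734, 1154, 1670, 2282, 2990
First differences: 233, 643, 1377, 2531, 4201, 6483
t: 53, 286, 929, 2306, 4837, 9038

9038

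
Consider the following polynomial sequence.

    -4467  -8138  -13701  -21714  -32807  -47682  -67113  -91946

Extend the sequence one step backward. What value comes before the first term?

-2202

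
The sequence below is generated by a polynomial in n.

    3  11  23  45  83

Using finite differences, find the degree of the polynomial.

8, 12, 22, 38
4, 10, 16
6, 6
The third differences are constant, so the polynomial has degree 3.

3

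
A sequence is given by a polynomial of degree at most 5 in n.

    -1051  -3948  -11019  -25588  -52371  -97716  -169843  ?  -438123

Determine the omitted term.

Using the first 7 terms:
Δ: -2897, -7071, -14569, -26783, -45345, -72127
Δ²: -4174, -7498, -12214, -18562, -26782
Δ³: -3324, -4716, -6348, -8220
Δ⁴: -1392, -1632, -1872
Δ⁵: -240, -240
Constant fifth difference = -240.
Extend forward: -1872 − 240 = -2112;  -8220 − 2112 = -10332;  -26782 − 10332 = -37114;  -72127 − 37114 = -109241;  -169843 − 109241 = -279084

-279084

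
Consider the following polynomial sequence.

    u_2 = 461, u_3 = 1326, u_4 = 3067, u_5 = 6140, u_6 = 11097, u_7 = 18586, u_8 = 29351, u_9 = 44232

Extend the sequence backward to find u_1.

112

First differences: 865  1741  3073  4957  7489  10765  14881
Second differences: 876  1332  1884  2532  3276  4116
Third differences: 456  552  648  744  840
Fourth differences: 96  96  96  96
The fourth differences are constant at 96.
Work back: 456 − 96 = 360;  876 − 360 = 516;  865 − 516 = 349;  461 − 349 = 112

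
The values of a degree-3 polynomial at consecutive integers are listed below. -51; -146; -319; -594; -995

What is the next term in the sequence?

-1546

D1: -95, -173, -275, -401
D2: -78, -102, -126
D3: -24, -24
Constant third difference = -24, so extend:
-126 − 24 = -150;  -401 − 150 = -551;  -995 − 551 = -1546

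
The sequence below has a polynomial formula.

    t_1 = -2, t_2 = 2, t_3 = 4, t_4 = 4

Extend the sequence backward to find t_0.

-8

Δ: 4, 2, 0
Δ²: -2, -2
The second differences are constant at -2.
Work back: 4 + 2 = 6;  -2 − 6 = -8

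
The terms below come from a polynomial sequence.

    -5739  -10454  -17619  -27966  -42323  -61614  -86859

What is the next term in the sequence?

-4715 , -7165 , -10347 , -14357 , -19291 , -25245
-2450 , -3182 , -4010 , -4934 , -5954
-732 , -828 , -924 , -1020
-96 , -96 , -96
Constant fourth difference = -96, so extend:
-1020 − 96 = -1116;  -5954 − 1116 = -7070;  -25245 − 7070 = -32315;  -86859 − 32315 = -119174

-119174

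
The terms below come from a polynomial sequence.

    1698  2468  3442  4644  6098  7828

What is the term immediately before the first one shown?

First differences: 770, 974, 1202, 1454, 1730
Second differences: 204, 228, 252, 276
Third differences: 24, 24, 24
The third differences are constant at 24.
Work back: 204 − 24 = 180;  770 − 180 = 590;  1698 − 590 = 1108

1108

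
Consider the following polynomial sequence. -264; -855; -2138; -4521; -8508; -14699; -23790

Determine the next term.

-36573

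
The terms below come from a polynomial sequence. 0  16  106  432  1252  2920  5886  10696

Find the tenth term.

First differences: 16  90  326  820  1668  2966  4810
Second differences: 74  236  494  848  1298  1844
Third differences: 162  258  354  450  546
Fourth differences: 96  96  96  96
Constant fourth difference = 96, so extend:
546 + 96 = 642;  1844 + 642 = 2486;  4810 + 2486 = 7296;  10696 + 7296 = 17992
642 + 96 = 738;  2486 + 738 = 3224;  7296 + 3224 = 10520;  17992 + 10520 = 28512

28512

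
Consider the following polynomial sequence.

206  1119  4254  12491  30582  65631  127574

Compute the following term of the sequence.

First differences: 913, 3135, 8237, 18091, 35049, 61943
Second differences: 2222, 5102, 9854, 16958, 26894
Third differences: 2880, 4752, 7104, 9936
Fourth differences: 1872, 2352, 2832
Fifth differences: 480, 480
Constant fifth difference = 480, so extend:
2832 + 480 = 3312;  9936 + 3312 = 13248;  26894 + 13248 = 40142;  61943 + 40142 = 102085;  127574 + 102085 = 229659

229659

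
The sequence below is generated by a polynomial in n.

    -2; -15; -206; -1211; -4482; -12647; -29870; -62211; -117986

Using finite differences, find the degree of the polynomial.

-13, -191, -1005, -3271, -8165, -17223, -32341, -55775
-178, -814, -2266, -4894, -9058, -15118, -23434
-636, -1452, -2628, -4164, -6060, -8316
-816, -1176, -1536, -1896, -2256
-360, -360, -360, -360
The fifth differences are constant, so the polynomial has degree 5.

5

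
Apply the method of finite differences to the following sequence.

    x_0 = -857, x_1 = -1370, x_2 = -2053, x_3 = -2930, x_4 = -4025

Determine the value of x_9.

-513, -683, -877, -1095
-170, -194, -218
-24, -24
Constant third difference = -24, so extend:
-218 − 24 = -242;  -1095 − 242 = -1337;  -4025 − 1337 = -5362
-242 − 24 = -266;  -1337 − 266 = -1603;  -5362 − 1603 = -6965
-266 − 24 = -290;  -1603 − 290 = -1893;  -6965 − 1893 = -8858
-290 − 24 = -314;  -1893 − 314 = -2207;  -8858 − 2207 = -11065
-314 − 24 = -338;  -2207 − 338 = -2545;  -11065 − 2545 = -13610

-13610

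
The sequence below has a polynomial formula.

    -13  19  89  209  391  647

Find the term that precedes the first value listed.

First differences: 32, 70, 120, 182, 256
Second differences: 38, 50, 62, 74
Third differences: 12, 12, 12
The third differences are constant at 12.
Work back: 38 − 12 = 26;  32 − 26 = 6;  -13 − 6 = -19

-19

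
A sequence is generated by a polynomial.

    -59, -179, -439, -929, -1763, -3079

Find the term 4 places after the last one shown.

-16763

D1: -120  -260  -490  -834  -1316
D2: -140  -230  -344  -482
D3: -90  -114  -138
D4: -24  -24
The fourth differences are constant (-24).
-138 − 24 = -162;  -482 − 162 = -644;  -1316 − 644 = -1960;  -3079 − 1960 = -5039
-162 − 24 = -186;  -644 − 186 = -830;  -1960 − 830 = -2790;  -5039 − 2790 = -7829
-186 − 24 = -210;  -830 − 210 = -1040;  -2790 − 1040 = -3830;  -7829 − 3830 = -11659
-210 − 24 = -234;  -1040 − 234 = -1274;  -3830 − 1274 = -5104;  -11659 − 5104 = -16763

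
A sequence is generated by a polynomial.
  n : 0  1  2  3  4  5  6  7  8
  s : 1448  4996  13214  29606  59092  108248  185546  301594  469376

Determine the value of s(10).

First differences: 3548  8218  16392  29486  49156  77298  116048  167782
Second differences: 4670  8174  13094  19670  28142  38750  51734
Third differences: 3504  4920  6576  8472  10608  12984
Fourth differences: 1416  1656  1896  2136  2376
Fifth differences: 240  240  240  240
Fifth differences constant at 240.
2376 + 240 = 2616;  12984 + 2616 = 15600;  51734 + 15600 = 67334;  167782 + 67334 = 235116;  469376 + 235116 = 704492
2616 + 240 = 2856;  15600 + 2856 = 18456;  67334 + 18456 = 85790;  235116 + 85790 = 320906;  704492 + 320906 = 1025398

1025398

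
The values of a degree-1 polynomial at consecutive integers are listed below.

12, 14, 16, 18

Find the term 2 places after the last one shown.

22

2, 2, 2
Constant first difference = 2, so extend:
18 + 2 = 20
20 + 2 = 22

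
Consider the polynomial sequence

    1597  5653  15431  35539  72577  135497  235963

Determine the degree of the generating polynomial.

4056, 9778, 20108, 37038, 62920, 100466
5722, 10330, 16930, 25882, 37546
4608, 6600, 8952, 11664
1992, 2352, 2712
360, 360
The fifth differences are constant, so the polynomial has degree 5.

5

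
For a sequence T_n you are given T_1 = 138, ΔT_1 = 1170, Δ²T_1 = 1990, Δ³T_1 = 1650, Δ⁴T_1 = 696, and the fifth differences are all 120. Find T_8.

Build the table forward from the leading diagonal:
D5: 120, 120, 120, 120, 120, 120, 120, 120
D4: 696, 816, 936, 1056, 1176, 1296, 1416, 1536
D3: 1650, 2346, 3162, 4098, 5154, 6330, 7626, 9042
D2: 1990, 3640, 5986, 9148, 13246, 18400, 24730, 32356
D1: 1170, 3160, 6800, 12786, 21934, 35180, 53580, 78310
T: 138, 1308, 4468, 11268, 24054, 45988, 81168, 134748

134748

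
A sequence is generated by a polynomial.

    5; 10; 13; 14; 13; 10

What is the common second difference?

-2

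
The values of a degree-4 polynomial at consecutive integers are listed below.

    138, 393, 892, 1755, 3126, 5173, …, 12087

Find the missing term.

8088

Using the first 6 terms:
255, 499, 863, 1371, 2047
244, 364, 508, 676
120, 144, 168
24, 24
Constant fourth difference = 24.
Extend forward: 168 + 24 = 192;  676 + 192 = 868;  2047 + 868 = 2915;  5173 + 2915 = 8088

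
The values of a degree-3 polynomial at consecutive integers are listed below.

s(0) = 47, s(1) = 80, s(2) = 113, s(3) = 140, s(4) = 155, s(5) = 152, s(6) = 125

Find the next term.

68

First differences: 33  33  27  15  -3  -27
Second differences: 0  -6  -12  -18  -24
Third differences: -6  -6  -6  -6
The third differences are constant (-6).
-24 − 6 = -30;  -27 − 30 = -57;  125 − 57 = 68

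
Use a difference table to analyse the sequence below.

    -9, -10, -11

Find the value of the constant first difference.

-1

D1: -1, -1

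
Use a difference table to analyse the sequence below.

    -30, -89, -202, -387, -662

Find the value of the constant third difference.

Δ: -59, -113, -185, -275
Δ²: -54, -72, -90
Δ³: -18, -18

-18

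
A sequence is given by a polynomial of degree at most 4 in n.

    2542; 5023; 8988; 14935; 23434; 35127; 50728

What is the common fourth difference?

D1: 2481, 3965, 5947, 8499, 11693, 15601
D2: 1484, 1982, 2552, 3194, 3908
D3: 498, 570, 642, 714
D4: 72, 72, 72

72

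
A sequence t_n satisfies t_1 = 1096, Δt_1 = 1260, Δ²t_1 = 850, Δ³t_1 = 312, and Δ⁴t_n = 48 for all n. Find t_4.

7738

Build the table forward from the leading diagonal:
Fourth differences: 48  48  48  48
Third differences: 312  360  408  456
Second differences: 850  1162  1522  1930
First differences: 1260  2110  3272  4794
t: 1096  2356  4466  7738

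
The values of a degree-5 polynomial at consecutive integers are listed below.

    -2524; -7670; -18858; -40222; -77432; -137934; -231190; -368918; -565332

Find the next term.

-5146, -11188, -21364, -37210, -60502, -93256, -137728, -196414
-6042, -10176, -15846, -23292, -32754, -44472, -58686
-4134, -5670, -7446, -9462, -11718, -14214
-1536, -1776, -2016, -2256, -2496
-240, -240, -240, -240
The fifth differences are constant (-240).
-2496 − 240 = -2736;  -14214 − 2736 = -16950;  -58686 − 16950 = -75636;  -196414 − 75636 = -272050;  -565332 − 272050 = -837382

-837382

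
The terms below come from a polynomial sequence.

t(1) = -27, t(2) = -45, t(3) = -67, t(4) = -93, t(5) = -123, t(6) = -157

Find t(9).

-18 , -22 , -26 , -30 , -34
-4 , -4 , -4 , -4
Second differences constant at -4.
-34 − 4 = -38;  -157 − 38 = -195
-38 − 4 = -42;  -195 − 42 = -237
-42 − 4 = -46;  -237 − 46 = -283

-283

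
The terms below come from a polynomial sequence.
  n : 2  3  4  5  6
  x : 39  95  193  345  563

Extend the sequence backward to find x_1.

13

Δ: 56  98  152  218
Δ²: 42  54  66
Δ³: 12  12
The third differences are constant at 12.
Work back: 42 − 12 = 30;  56 − 30 = 26;  39 − 26 = 13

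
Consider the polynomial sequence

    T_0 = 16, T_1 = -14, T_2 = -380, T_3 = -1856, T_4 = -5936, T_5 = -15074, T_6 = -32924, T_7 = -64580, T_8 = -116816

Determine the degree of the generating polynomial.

5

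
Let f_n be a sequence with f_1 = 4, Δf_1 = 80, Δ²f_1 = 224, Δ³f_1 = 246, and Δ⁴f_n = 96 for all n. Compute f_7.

Build the table forward from the leading diagonal:
Δ⁴: 96  96  96  96  96  96  96
Δ³: 246  342  438  534  630  726  822
Δ²: 224  470  812  1250  1784  2414  3140
Δ: 80  304  774  1586  2836  4620  7034
f: 4  84  388  1162  2748  5584  10204

10204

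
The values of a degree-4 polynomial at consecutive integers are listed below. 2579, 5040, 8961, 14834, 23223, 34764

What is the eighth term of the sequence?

D1: 2461, 3921, 5873, 8389, 11541
D2: 1460, 1952, 2516, 3152
D3: 492, 564, 636
D4: 72, 72
Constant fourth difference = 72, so extend:
636 + 72 = 708;  3152 + 708 = 3860;  11541 + 3860 = 15401;  34764 + 15401 = 50165
708 + 72 = 780;  3860 + 780 = 4640;  15401 + 4640 = 20041;  50165 + 20041 = 70206

70206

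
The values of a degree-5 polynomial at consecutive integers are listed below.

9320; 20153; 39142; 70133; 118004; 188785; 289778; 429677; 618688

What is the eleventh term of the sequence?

Δ: 10833  18989  30991  47871  70781  100993  139899  189011
Δ²: 8156  12002  16880  22910  30212  38906  49112
Δ³: 3846  4878  6030  7302  8694  10206
Δ⁴: 1032  1152  1272  1392  1512
Δ⁵: 120  120  120  120
Fifth differences constant at 120.
1512 + 120 = 1632;  10206 + 1632 = 11838;  49112 + 11838 = 60950;  189011 + 60950 = 249961;  618688 + 249961 = 868649
1632 + 120 = 1752;  11838 + 1752 = 13590;  60950 + 13590 = 74540;  249961 + 74540 = 324501;  868649 + 324501 = 1193150

1193150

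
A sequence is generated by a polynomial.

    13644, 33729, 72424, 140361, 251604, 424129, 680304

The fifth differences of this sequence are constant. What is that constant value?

480

Δ: 20085, 38695, 67937, 111243, 172525, 256175
Δ²: 18610, 29242, 43306, 61282, 83650
Δ³: 10632, 14064, 17976, 22368
Δ⁴: 3432, 3912, 4392
Δ⁵: 480, 480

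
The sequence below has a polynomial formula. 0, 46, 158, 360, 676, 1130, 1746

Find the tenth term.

4806

First differences: 46, 112, 202, 316, 454, 616
Second differences: 66, 90, 114, 138, 162
Third differences: 24, 24, 24, 24
Third differences constant at 24.
162 + 24 = 186;  616 + 186 = 802;  1746 + 802 = 2548
186 + 24 = 210;  802 + 210 = 1012;  2548 + 1012 = 3560
210 + 24 = 234;  1012 + 234 = 1246;  3560 + 1246 = 4806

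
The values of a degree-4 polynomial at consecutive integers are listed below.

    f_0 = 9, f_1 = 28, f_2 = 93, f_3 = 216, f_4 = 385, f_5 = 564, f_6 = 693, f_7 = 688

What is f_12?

-5967

D1: 19, 65, 123, 169, 179, 129, -5
D2: 46, 58, 46, 10, -50, -134
D3: 12, -12, -36, -60, -84
D4: -24, -24, -24, -24
Constant fourth difference = -24, so extend:
-84 − 24 = -108;  -134 − 108 = -242;  -5 − 242 = -247;  688 − 247 = 441
-108 − 24 = -132;  -242 − 132 = -374;  -247 − 374 = -621;  441 − 621 = -180
-132 − 24 = -156;  -374 − 156 = -530;  -621 − 530 = -1151;  -180 − 1151 = -1331
-156 − 24 = -180;  -530 − 180 = -710;  -1151 − 710 = -1861;  -1331 − 1861 = -3192
-180 − 24 = -204;  -710 − 204 = -914;  -1861 − 914 = -2775;  -3192 − 2775 = -5967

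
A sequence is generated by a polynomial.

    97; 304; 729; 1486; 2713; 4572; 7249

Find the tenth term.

22408

D1: 207  425  757  1227  1859  2677
D2: 218  332  470  632  818
D3: 114  138  162  186
D4: 24  24  24
Fourth differences constant at 24.
186 + 24 = 210;  818 + 210 = 1028;  2677 + 1028 = 3705;  7249 + 3705 = 10954
210 + 24 = 234;  1028 + 234 = 1262;  3705 + 1262 = 4967;  10954 + 4967 = 15921
234 + 24 = 258;  1262 + 258 = 1520;  4967 + 1520 = 6487;  15921 + 6487 = 22408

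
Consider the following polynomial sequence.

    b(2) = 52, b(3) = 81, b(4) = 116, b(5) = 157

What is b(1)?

29

First differences: 29  35  41
Second differences: 6  6
The second differences are constant at 6.
Work back: 29 − 6 = 23;  52 − 23 = 29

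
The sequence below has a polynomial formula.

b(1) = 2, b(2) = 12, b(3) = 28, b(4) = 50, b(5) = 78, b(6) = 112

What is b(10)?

308

Δ: 10, 16, 22, 28, 34
Δ²: 6, 6, 6, 6
Constant second difference = 6, so extend:
34 + 6 = 40;  112 + 40 = 152
40 + 6 = 46;  152 + 46 = 198
46 + 6 = 52;  198 + 52 = 250
52 + 6 = 58;  250 + 58 = 308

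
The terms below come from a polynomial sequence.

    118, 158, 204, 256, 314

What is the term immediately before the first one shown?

First differences: 40, 46, 52, 58
Second differences: 6, 6, 6
The second differences are constant at 6.
Work back: 40 − 6 = 34;  118 − 34 = 84

84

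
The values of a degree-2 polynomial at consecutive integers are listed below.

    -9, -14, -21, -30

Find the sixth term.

-5, -7, -9
-2, -2
Constant second difference = -2, so extend:
-9 − 2 = -11;  -30 − 11 = -41
-11 − 2 = -13;  -41 − 13 = -54

-54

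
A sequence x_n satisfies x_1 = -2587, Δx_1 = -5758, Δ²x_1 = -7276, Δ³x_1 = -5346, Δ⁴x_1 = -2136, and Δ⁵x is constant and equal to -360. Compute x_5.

-92795

Build the table forward from the leading diagonal:
Δ⁵: -360  -360  -360  -360  -360
Δ⁴: -2136  -2496  -2856  -3216  -3576
Δ³: -5346  -7482  -9978  -12834  -16050
Δ²: -7276  -12622  -20104  -30082  -42916
Δ: -5758  -13034  -25656  -45760  -75842
x: -2587  -8345  -21379  -47035  -92795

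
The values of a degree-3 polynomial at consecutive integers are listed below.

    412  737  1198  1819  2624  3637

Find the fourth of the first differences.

D1: 325, 461, 621, 805, 1013
D2: 136, 160, 184, 208
D3: 24, 24, 24

805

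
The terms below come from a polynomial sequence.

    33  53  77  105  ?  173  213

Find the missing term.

Using the first 4 terms:
First differences: 20, 24, 28
Second differences: 4, 4
Constant second difference = 4.
Extend forward: 28 + 4 = 32;  105 + 32 = 137

137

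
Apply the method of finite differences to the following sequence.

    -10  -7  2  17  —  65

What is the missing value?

38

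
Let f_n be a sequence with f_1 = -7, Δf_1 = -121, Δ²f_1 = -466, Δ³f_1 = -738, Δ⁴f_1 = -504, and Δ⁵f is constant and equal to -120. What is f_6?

Build the table forward from the leading diagonal:
Fifth differences: -120  -120  -120  -120  -120  -120
Fourth differences: -504  -624  -744  -864  -984  -1104
Third differences: -738  -1242  -1866  -2610  -3474  -4458
Second differences: -466  -1204  -2446  -4312  -6922  -10396
First differences: -121  -587  -1791  -4237  -8549  -15471
f: -7  -128  -715  -2506  -6743  -15292

-15292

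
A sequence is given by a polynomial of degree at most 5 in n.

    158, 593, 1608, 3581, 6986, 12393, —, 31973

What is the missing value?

20468

Using the first 6 terms:
First differences: 435, 1015, 1973, 3405, 5407
Second differences: 580, 958, 1432, 2002
Third differences: 378, 474, 570
Fourth differences: 96, 96
Constant fourth difference = 96.
Extend forward: 570 + 96 = 666;  2002 + 666 = 2668;  5407 + 2668 = 8075;  12393 + 8075 = 20468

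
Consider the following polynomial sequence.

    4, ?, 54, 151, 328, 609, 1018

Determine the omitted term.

13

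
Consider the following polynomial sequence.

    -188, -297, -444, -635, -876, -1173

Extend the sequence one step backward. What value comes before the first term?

-111

Δ: -109  -147  -191  -241  -297
Δ²: -38  -44  -50  -56
Δ³: -6  -6  -6
The third differences are constant at -6.
Work back: -38 + 6 = -32;  -109 + 32 = -77;  -188 + 77 = -111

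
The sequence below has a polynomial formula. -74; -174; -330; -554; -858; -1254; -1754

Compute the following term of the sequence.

Δ: -100 , -156 , -224 , -304 , -396 , -500
Δ²: -56 , -68 , -80 , -92 , -104
Δ³: -12 , -12 , -12 , -12
The third differences are constant (-12).
-104 − 12 = -116;  -500 − 116 = -616;  -1754 − 616 = -2370

-2370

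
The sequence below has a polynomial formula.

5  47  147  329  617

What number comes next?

1035

42, 100, 182, 288
58, 82, 106
24, 24
Third differences constant at 24.
106 + 24 = 130;  288 + 130 = 418;  617 + 418 = 1035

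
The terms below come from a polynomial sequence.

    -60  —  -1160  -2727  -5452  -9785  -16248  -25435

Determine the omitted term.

Using the last 6 terms:
-1567, -2725, -4333, -6463, -9187
-1158, -1608, -2130, -2724
-450, -522, -594
-72, -72
Constant fourth difference = -72.
Extend backward: -450 + 72 = -378;  -1158 + 378 = -780;  -1567 + 780 = -787;  -1160 + 787 = -373

-373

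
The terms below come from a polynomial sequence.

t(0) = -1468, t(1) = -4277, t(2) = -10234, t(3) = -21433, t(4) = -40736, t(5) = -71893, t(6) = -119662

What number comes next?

-2809 , -5957 , -11199 , -19303 , -31157 , -47769
-3148 , -5242 , -8104 , -11854 , -16612
-2094 , -2862 , -3750 , -4758
-768 , -888 , -1008
-120 , -120
Constant fifth difference = -120, so extend:
-1008 − 120 = -1128;  -4758 − 1128 = -5886;  -16612 − 5886 = -22498;  -47769 − 22498 = -70267;  -119662 − 70267 = -189929

-189929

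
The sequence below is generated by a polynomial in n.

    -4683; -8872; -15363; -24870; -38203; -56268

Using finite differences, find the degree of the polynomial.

4

-4189, -6491, -9507, -13333, -18065
-2302, -3016, -3826, -4732
-714, -810, -906
-96, -96
The fourth differences are constant, so the polynomial has degree 4.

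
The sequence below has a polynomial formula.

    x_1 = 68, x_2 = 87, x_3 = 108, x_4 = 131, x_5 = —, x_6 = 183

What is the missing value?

Using the first 4 terms:
D1: 19  21  23
D2: 2  2
Constant second difference = 2.
Extend forward: 23 + 2 = 25;  131 + 25 = 156

156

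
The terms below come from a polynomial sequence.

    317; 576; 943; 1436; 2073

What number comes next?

2872

Δ: 259, 367, 493, 637
Δ²: 108, 126, 144
Δ³: 18, 18
Third differences constant at 18.
144 + 18 = 162;  637 + 162 = 799;  2073 + 799 = 2872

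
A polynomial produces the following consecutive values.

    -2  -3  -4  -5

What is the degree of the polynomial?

1

First differences: -1, -1, -1
The first differences are constant, so the polynomial has degree 1.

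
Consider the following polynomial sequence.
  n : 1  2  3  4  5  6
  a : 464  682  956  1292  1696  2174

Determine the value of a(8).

First differences: 218  274  336  404  478
Second differences: 56  62  68  74
Third differences: 6  6  6
Third differences constant at 6.
74 + 6 = 80;  478 + 80 = 558;  2174 + 558 = 2732
80 + 6 = 86;  558 + 86 = 644;  2732 + 644 = 3376

3376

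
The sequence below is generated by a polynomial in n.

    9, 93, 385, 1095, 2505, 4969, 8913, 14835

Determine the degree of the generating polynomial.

D1: 84, 292, 710, 1410, 2464, 3944, 5922
D2: 208, 418, 700, 1054, 1480, 1978
D3: 210, 282, 354, 426, 498
D4: 72, 72, 72, 72
The fourth differences are constant, so the polynomial has degree 4.

4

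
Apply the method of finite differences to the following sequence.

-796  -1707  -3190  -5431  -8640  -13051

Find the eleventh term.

D1: -911  -1483  -2241  -3209  -4411
D2: -572  -758  -968  -1202
D3: -186  -210  -234
D4: -24  -24
Constant fourth difference = -24, so extend:
-234 − 24 = -258;  -1202 − 258 = -1460;  -4411 − 1460 = -5871;  -13051 − 5871 = -18922
-258 − 24 = -282;  -1460 − 282 = -1742;  -5871 − 1742 = -7613;  -18922 − 7613 = -26535
-282 − 24 = -306;  -1742 − 306 = -2048;  -7613 − 2048 = -9661;  -26535 − 9661 = -36196
-306 − 24 = -330;  -2048 − 330 = -2378;  -9661 − 2378 = -12039;  -36196 − 12039 = -48235
-330 − 24 = -354;  -2378 − 354 = -2732;  -12039 − 2732 = -14771;  -48235 − 14771 = -63006

-63006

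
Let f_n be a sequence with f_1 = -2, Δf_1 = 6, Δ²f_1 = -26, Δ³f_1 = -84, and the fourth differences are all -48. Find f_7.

Build the table forward from the leading diagonal:
Δ⁴: -48, -48, -48, -48, -48, -48, -48
Δ³: -84, -132, -180, -228, -276, -324, -372
Δ²: -26, -110, -242, -422, -650, -926, -1250
Δ: 6, -20, -130, -372, -794, -1444, -2370
f: -2, 4, -16, -146, -518, -1312, -2756

-2756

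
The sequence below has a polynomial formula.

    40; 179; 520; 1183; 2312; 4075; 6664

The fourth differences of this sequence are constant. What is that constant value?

Δ: 139, 341, 663, 1129, 1763, 2589
Δ²: 202, 322, 466, 634, 826
Δ³: 120, 144, 168, 192
Δ⁴: 24, 24, 24

24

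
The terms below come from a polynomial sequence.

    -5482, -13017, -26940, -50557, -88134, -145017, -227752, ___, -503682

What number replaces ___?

-344205

Using the first 7 terms:
-7535, -13923, -23617, -37577, -56883, -82735
-6388, -9694, -13960, -19306, -25852
-3306, -4266, -5346, -6546
-960, -1080, -1200
-120, -120
Constant fifth difference = -120.
Extend forward: -1200 − 120 = -1320;  -6546 − 1320 = -7866;  -25852 − 7866 = -33718;  -82735 − 33718 = -116453;  -227752 − 116453 = -344205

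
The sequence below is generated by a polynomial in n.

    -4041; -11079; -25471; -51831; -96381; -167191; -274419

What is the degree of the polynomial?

5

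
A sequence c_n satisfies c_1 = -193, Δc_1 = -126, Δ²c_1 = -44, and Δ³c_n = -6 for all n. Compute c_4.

-709

Build the table forward from the leading diagonal:
D3: -6  -6  -6  -6
D2: -44  -50  -56  -62
D1: -126  -170  -220  -276
c: -193  -319  -489  -709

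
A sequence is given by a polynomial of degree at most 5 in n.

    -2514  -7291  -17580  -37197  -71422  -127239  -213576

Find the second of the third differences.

First differences: -4777, -10289, -19617, -34225, -55817, -86337
Second differences: -5512, -9328, -14608, -21592, -30520
Third differences: -3816, -5280, -6984, -8928
Fourth differences: -1464, -1704, -1944
Fifth differences: -240, -240

-5280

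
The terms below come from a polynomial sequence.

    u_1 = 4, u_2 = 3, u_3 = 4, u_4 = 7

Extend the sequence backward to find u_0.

7

D1: -1  1  3
D2: 2  2
The second differences are constant at 2.
Work back: -1 − 2 = -3;  4 + 3 = 7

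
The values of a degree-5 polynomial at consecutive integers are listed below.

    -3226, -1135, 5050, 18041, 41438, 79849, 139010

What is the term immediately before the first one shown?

D1: 2091  6185  12991  23397  38411  59161
D2: 4094  6806  10406  15014  20750
D3: 2712  3600  4608  5736
D4: 888  1008  1128
D5: 120  120
The fifth differences are constant at 120.
Work back: 888 − 120 = 768;  2712 − 768 = 1944;  4094 − 1944 = 2150;  2091 − 2150 = -59;  -3226 + 59 = -3167

-3167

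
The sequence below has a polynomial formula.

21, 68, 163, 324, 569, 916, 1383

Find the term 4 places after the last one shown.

D1: 47, 95, 161, 245, 347, 467
D2: 48, 66, 84, 102, 120
D3: 18, 18, 18, 18
The third differences are constant (18).
120 + 18 = 138;  467 + 138 = 605;  1383 + 605 = 1988
138 + 18 = 156;  605 + 156 = 761;  1988 + 761 = 2749
156 + 18 = 174;  761 + 174 = 935;  2749 + 935 = 3684
174 + 18 = 192;  935 + 192 = 1127;  3684 + 1127 = 4811

4811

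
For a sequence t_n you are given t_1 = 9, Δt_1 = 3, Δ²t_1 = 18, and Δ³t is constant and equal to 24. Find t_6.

Build the table forward from the leading diagonal:
Δ³: 24, 24, 24, 24, 24, 24
Δ²: 18, 42, 66, 90, 114, 138
Δ: 3, 21, 63, 129, 219, 333
t: 9, 12, 33, 96, 225, 444

444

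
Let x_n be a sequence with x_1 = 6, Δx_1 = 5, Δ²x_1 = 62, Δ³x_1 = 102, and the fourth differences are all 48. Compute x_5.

Build the table forward from the leading diagonal:
D4: 48, 48, 48, 48, 48
D3: 102, 150, 198, 246, 294
D2: 62, 164, 314, 512, 758
D1: 5, 67, 231, 545, 1057
x: 6, 11, 78, 309, 854

854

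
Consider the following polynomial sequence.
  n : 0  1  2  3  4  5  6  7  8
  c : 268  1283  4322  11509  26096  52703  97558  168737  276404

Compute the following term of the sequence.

Δ: 1015 , 3039 , 7187 , 14587 , 26607 , 44855 , 71179 , 107667
Δ²: 2024 , 4148 , 7400 , 12020 , 18248 , 26324 , 36488
Δ³: 2124 , 3252 , 4620 , 6228 , 8076 , 10164
Δ⁴: 1128 , 1368 , 1608 , 1848 , 2088
Δ⁵: 240 , 240 , 240 , 240
The fifth differences are constant (240).
2088 + 240 = 2328;  10164 + 2328 = 12492;  36488 + 12492 = 48980;  107667 + 48980 = 156647;  276404 + 156647 = 433051

433051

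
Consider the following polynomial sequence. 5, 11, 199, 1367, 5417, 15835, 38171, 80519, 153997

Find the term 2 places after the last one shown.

First differences: 6 , 188 , 1168 , 4050 , 10418 , 22336 , 42348 , 73478
Second differences: 182 , 980 , 2882 , 6368 , 11918 , 20012 , 31130
Third differences: 798 , 1902 , 3486 , 5550 , 8094 , 11118
Fourth differences: 1104 , 1584 , 2064 , 2544 , 3024
Fifth differences: 480 , 480 , 480 , 480
Fifth differences constant at 480.
3024 + 480 = 3504;  11118 + 3504 = 14622;  31130 + 14622 = 45752;  73478 + 45752 = 119230;  153997 + 119230 = 273227
3504 + 480 = 3984;  14622 + 3984 = 18606;  45752 + 18606 = 64358;  119230 + 64358 = 183588;  273227 + 183588 = 456815

456815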